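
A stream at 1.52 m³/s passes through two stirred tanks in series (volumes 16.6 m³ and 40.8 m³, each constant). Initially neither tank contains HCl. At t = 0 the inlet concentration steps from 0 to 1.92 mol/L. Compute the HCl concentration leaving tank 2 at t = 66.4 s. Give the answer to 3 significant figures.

Time constants: τᵢ = Vᵢ/Q for each well-mixed tank.
τ₁ = 16.6/1.52 = 10.921 s; τ₂ = 40.8/1.52 = 26.842 s.
Solving the cascade with C₁(0)=C₂(0)=0 gives C₂(t) = C_in[1 − (τ₁ e^(−t/τ₁) − τ₂ e^(−t/τ₂))/(τ₁ − τ₂)].
At t = 66.4: e^(−t/τ₁) = 0.0022882, e^(−t/τ₂) = 0.084270.
C₂ = 1.92·[1 − (10.921·0.0022882 − 26.842·0.084270)/(-15.921)] = 1.92·0.85949 = 1.6502 mol/L.

1.65 mol/L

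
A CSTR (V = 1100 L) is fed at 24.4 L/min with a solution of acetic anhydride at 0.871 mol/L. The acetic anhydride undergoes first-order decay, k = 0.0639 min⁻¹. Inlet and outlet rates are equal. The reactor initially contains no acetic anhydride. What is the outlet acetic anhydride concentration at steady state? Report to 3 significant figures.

0.224 mol/L

Accumulation = in − out − consumed: V dC/dt = Q C_in − Q C − k V C.
Steady state (dC/dt = 0): C_ss = Q C_in/(Q + kV) = C_in/(1 + kV/Q).
C_ss = 24.4·0.871/(24.4 + 0.0639·1100) = 21.252/94.690 = 0.22444 mol/L.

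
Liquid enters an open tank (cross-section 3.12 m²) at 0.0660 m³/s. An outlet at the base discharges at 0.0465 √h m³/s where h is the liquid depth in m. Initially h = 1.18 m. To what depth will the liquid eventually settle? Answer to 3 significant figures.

A dh/dt = Q_in − 0.0465 √h. Steady state requires inflow = outflow:
Q_in = 0.0465 √h_ss ⇒ √h_ss = 0.0660/0.0465 = 1.4194.
h_ss = 1.4194² = 2.0146 m. (Since h₀ = 1.18 m < h_ss, the level will rise toward this value.)

2.01 m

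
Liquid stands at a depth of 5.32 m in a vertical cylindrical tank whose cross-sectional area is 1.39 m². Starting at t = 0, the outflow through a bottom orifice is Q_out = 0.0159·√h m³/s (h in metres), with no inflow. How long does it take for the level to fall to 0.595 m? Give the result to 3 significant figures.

268 s

With no inflow, A dh/dt = −0.0159 √h.
Separate and integrate: 2(√h − √h₀) = −(0.0159/A) t.
t = 2A(√h₀ − √h)/0.0159 = 2·1.39·(√5.32 − √0.595)/0.0159
  = 2.7800 × (2.3065 − 0.77136) / 0.0159 = 268.41 s.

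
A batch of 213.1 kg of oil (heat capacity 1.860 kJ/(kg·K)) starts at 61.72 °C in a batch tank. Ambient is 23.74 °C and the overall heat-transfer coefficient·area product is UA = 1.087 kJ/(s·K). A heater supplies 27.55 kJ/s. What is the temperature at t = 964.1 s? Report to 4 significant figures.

M c_p dT/dt = −UA(T − T_amb) + Q̇.
dT/dt = (T_ss − T)/τ with T_ss = T_amb + Q̇/UA = 23.74 + 27.55/1.087 = 49.0850 °C, τ = M c_p/UA = 213.1·1.860/1.087 = 364.642 s.
T approaches T_ss exponentially: T(t) = T_ss + (T₀ − T_ss) e^(−t/τ).
T(964.1) = 49.0850 + (12.6350)·0.0710791 = 49.9831 °C.

49.98 °C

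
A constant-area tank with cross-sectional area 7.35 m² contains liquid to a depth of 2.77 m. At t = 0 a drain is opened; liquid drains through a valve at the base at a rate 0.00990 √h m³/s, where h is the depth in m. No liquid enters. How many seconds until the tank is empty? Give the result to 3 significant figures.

Mass balance (ρ constant): A dh/dt = −0.00990 √h.
Separate and integrate: 2(√h − √h₀) = −(0.00990/A) t.
Set h = 0: 2√h₀ = (0.00990/A) t_empty ⇒ t_empty = 2A√h₀/0.00990.
t_empty = 2·7.35·√2.77/0.00990 = 14.700·1.6643/0.00990 = 2471.3 s.

2470 s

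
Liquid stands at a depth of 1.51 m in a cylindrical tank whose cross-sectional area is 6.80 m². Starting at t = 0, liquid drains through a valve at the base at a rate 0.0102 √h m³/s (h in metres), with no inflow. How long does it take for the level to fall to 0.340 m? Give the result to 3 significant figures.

861 s

With no inflow, A dh/dt = −0.0102 √h.
∫ h^(−1/2) dh = −(0.0102/A) ∫ dt, giving 2√h = 2√h₀ − (0.0102/A) t.
t = 2A(√h₀ − √h)/0.0102 = 2·6.80·(√1.51 − √0.340)/0.0102
  = 13.600 × (1.2288 − 0.58310) / 0.0102 = 860.97 s.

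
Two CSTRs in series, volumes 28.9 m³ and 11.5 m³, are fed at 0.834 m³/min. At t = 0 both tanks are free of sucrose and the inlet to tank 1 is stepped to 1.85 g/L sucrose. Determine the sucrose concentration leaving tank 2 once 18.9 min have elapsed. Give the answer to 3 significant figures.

Time constants: τᵢ = Vᵢ/Q for each well-mixed tank.
τ₁ = 28.9/0.834 = 34.652 min; τ₂ = 11.5/0.834 = 13.789 min.
Solving the cascade with C₁(0)=C₂(0)=0 gives C₂(t) = C_in[1 − (τ₁ e^(−t/τ₁) − τ₂ e^(−t/τ₂))/(τ₁ − τ₂)].
At t = 18.9: e^(−t/τ₁) = 0.57960, e^(−t/τ₂) = 0.25394.
C₂ = 1.85·[1 − (34.652·0.57960 − 13.789·0.25394)/(20.863)] = 1.85·0.20517 = 0.37956 g/L.

0.380 g/L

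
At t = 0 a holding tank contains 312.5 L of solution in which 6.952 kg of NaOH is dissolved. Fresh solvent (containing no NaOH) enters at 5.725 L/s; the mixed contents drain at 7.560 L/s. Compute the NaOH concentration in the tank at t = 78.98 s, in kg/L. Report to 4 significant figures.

Let m(t) be the amount of NaOH. Volume: V(t) = V₀ + (Q_in − Q_out) t = 312.5 − 1.83500 t; V(78.98) = 167.572 L.
Solute balance: dm/dt = 0 − Q_out C = −Q_out m/V(t).
dm/m = −Q_out dt/(V₀ − 1.83500 t); integrating gives ln(m/m₀) = −(Q_out/(Q_in−Q_out)) ln(V/V₀).
m = m₀ (V₀/V)^(Q_out/(Q_in−Q_out)) = 6.952 × (312.5/167.572)^(-4.11989) = 0.533413 kg.
C = m/V = 0.533413/167.572 = 0.00318320 kg/L.

0.003183 kg/L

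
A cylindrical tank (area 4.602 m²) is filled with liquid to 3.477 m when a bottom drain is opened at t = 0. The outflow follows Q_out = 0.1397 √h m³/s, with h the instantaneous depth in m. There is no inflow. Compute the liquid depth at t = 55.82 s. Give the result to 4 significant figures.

1.035 m

With no inflow, A dh/dt = −0.1397 √h.
Separate and integrate: 2(√h − √h₀) = −(0.1397/A) t.
√h = √3.477 − 0.1397·55.82/(2·4.602) = 1.86467 − 0.847246 = 1.01743.
h = 1.01743² = 1.03515 m.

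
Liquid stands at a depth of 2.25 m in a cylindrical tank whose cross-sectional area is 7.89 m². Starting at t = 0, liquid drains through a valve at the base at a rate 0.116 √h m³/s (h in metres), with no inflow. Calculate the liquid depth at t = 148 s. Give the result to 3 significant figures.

0.170 m

A dh/dt = −Q_out = −0.116 √h.
Separate and integrate: 2(√h − √h₀) = −(0.116/A) t.
√h = √2.25 − 0.116·148/(2·7.89) = 1.5000 − 1.0880 = 0.41204.
h = 0.41204² = 0.16978 m.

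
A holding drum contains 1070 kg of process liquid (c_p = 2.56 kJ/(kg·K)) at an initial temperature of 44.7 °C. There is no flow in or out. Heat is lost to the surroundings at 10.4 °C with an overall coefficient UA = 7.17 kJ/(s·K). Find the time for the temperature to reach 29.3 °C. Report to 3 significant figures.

228 s

Lumped-capacitance energy balance: M c_p dT/dt = UA(T_amb − T).
τ = M c_p/UA = 382.04 s; T_ss = T_amb = 10.400 °C.
T(t) = T_ss + (T₀ − T_ss)e^(−t/τ); set T = 29.3:
t = −τ ln[(T − T_ss)/(T₀ − T_ss)] = −382.04 · ln(0.55102) = 227.69 s.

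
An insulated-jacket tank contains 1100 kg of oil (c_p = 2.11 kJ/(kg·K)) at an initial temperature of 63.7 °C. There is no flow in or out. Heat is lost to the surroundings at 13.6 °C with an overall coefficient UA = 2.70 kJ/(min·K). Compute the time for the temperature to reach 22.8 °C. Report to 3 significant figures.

1460 min

M c_p dT/dt = −UA(T − T_amb).
τ = M c_p/UA = 859.63 min; T_ss = T_amb = 13.600 °C.
T(t) = T_ss + (T₀ − T_ss)e^(−t/τ); set T = 22.8:
t = −τ ln[(T − T_ss)/(T₀ − T_ss)] = −859.63 · ln(0.18363) = 1456.9 min.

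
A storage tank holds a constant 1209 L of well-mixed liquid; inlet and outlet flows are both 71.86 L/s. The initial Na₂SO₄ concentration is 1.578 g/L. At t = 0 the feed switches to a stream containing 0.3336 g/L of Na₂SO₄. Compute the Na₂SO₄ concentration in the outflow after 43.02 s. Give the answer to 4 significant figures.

0.4301 g/L

Accumulation = in − out for the solute gives V dC/dt = Q(C_in − C).
So dC/dt = (C_in − C)/τ with τ = V/Q = 1209/71.86 = 16.8244 s.
Integrating: C(t) = C_in + (C₀ − C_in) e^(−t/τ).
C(43.02) = 0.3336 + (1.578 − 0.3336)·e^(−43.02/16.8244) = 0.3336 + (1.24440)·0.0775367 = 0.430087 g/L.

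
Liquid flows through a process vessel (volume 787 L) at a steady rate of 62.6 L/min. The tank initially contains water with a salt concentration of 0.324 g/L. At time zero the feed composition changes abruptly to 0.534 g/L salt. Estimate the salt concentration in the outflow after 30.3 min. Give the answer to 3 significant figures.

0.515 g/L

Transient balance on the dissolved component: V dC/dt = Q(C_in − C).
So dC/dt = (C_in − C)/τ with τ = V/Q = 787/62.6 = 12.572 min.
C approaches C_in exponentially: C(t) = C_in + (C₀ − C_in) e^(−t/τ).
C(30.3) = 0.534 + (0.324 − 0.534)·e^(−30.3/12.572) = 0.534 + (-0.21000)·0.089803 = 0.51514 g/L.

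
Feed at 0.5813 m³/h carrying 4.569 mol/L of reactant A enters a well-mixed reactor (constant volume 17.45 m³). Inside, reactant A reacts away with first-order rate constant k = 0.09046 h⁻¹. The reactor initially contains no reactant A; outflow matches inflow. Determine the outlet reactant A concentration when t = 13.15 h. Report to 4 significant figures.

Species balance: V dC/dt = Q C_in − Q C − k V C.
This is linear with rate a = Q/V + k = 0.123772 h⁻¹.
C_ss = Q C_in/(Q + kV) = 1.22971 mol/L; C(t) = C_ss + (C₀ − C_ss) e^(−a t).
C(13.15) = 1.22971 + (-1.22971)·e^(−0.123772·13.15) = 1.22971 + (-1.22971)·0.196399 = 0.988196 mol/L.

0.9882 mol/L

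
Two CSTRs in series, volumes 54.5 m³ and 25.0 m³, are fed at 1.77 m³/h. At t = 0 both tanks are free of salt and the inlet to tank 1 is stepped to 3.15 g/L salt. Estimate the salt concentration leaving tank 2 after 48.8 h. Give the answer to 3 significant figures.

2.04 g/L

Species balance on tank i: dCᵢ/dt = (Cᵢ₋₁ − Cᵢ)/τᵢ with τᵢ = Vᵢ/Q.
τ₁ = 54.5/1.77 = 30.791 h; τ₂ = 25.0/1.77 = 14.124 h.
Tank 1: C₁ = C_in(1 − e^(−t/τ₁)). Tank 2 (τ₁ ≠ τ₂): C₂ = C_in[1 − (τ₁ e^(−t/τ₁) − τ₂ e^(−t/τ₂))/(τ₁ − τ₂)].
At t = 48.8: e^(−t/τ₁) = 0.20497, e^(−t/τ₂) = 0.031586.
C₂ = 3.15·[1 − (30.791·0.20497 − 14.124·0.031586)/(16.667)] = 3.15·0.64809 = 2.0415 g/L.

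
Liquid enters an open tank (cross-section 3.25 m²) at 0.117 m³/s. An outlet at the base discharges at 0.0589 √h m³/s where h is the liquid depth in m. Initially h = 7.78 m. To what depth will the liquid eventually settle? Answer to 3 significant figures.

3.95 m

Level balance: A dh/dt = 0.117 − 0.0589 √h. Setting dh/dt = 0:
Q_in = 0.0589 √h_ss ⇒ √h_ss = 0.117/0.0589 = 1.9864.
h_ss = 1.9864² = 3.9459 m. (Since h₀ = 7.78 m > h_ss, the level will fall toward this value.)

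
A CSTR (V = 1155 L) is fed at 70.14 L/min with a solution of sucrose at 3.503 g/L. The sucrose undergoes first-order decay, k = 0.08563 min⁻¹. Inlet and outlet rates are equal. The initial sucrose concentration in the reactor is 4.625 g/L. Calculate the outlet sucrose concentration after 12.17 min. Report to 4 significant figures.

Accumulation = in − out − consumed: V dC/dt = Q C_in − Q C − k V C.
dC/dt = (Q/V) C_in − (Q/V + k) C; effective rate a = Q/V + k = 0.0607273 + 0.08563 = 0.146357 min⁻¹.
C_ss = Q C_in/(Q + kV) = 1.45348 g/L; C(t) = C_ss + (C₀ − C_ss) e^(−a t).
C(12.17) = 1.45348 + (3.17152)·e^(−0.146357·12.17) = 1.45348 + (3.17152)·0.168441 = 1.98770 g/L.

1.988 g/L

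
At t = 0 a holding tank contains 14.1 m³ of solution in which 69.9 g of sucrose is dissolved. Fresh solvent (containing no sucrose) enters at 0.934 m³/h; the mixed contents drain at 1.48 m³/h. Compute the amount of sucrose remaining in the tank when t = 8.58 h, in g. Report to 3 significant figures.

Let m(t) be the amount of sucrose. Volume: V(t) = V₀ + (Q_in − Q_out) t = 14.1 − 0.54600 t; V(8.58) = 9.4153 m³.
No sucrose enters, so dm/dt = −Q_out · (m/V).
Separate: dm/m = −Q_out dt/V(t) ⇒ ln(m/m₀) = −(Q_out/(Q_in−Q_out)) ln(V/V₀).
m = m₀ (V₀/V)^(Q_out/(Q_in−Q_out)) = 69.9 × (14.1/9.4153)^(-2.7106) = 23.393 g.

23.4 g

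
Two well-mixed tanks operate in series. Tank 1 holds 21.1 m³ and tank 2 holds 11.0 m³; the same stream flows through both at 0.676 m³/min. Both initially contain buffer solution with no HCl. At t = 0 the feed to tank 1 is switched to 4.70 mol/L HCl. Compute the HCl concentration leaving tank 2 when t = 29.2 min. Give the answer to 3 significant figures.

Each tank obeys Vᵢ dCᵢ/dt = Q(Cᵢ₋₁ − Cᵢ), so τᵢ = Vᵢ/Q.
τ₁ = 21.1/0.676 = 31.213 min; τ₂ = 11.0/0.676 = 16.272 min.
Solving the cascade with C₁(0)=C₂(0)=0 gives C₂(t) = C_in[1 − (τ₁ e^(−t/τ₁) − τ₂ e^(−t/τ₂))/(τ₁ − τ₂)].
At t = 29.2: e^(−t/τ₁) = 0.39239, e^(−t/τ₂) = 0.16622.
C₂ = 4.70·[1 − (31.213·0.39239 − 16.272·0.16622)/(14.941)] = 4.70·0.36129 = 1.6981 mol/L.

1.70 mol/L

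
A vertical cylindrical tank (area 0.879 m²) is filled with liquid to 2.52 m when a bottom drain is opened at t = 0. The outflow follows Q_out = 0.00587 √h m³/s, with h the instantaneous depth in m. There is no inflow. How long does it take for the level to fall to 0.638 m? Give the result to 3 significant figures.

236 s

Volume balance on the tank: A dh/dt = −0.00587 √h.
∫ h^(−1/2) dh = −(0.00587/A) ∫ dt, giving 2√h = 2√h₀ − (0.00587/A) t.
t = 2A(√h₀ − √h)/0.00587 = 2·0.879·(√2.52 − √0.638)/0.00587
  = 1.7580 × (1.5875 − 0.79875) / 0.00587 = 236.21 s.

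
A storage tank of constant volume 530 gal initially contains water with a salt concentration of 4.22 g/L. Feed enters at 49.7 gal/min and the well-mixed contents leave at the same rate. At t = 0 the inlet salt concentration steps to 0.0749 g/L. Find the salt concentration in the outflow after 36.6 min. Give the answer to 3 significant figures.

Unsteady species balance (constant V, well mixed): V dC/dt = Q(C_in − C).
So dC/dt = (C_in − C)/τ with τ = V/Q = 530/49.7 = 10.664 min.
Solution: C(t) = C_in + (C₀ − C_in) e^(−t/τ).
C(36.6) = 0.0749 + (4.22 − 0.0749)·e^(−36.6/10.664) = 0.0749 + (4.1451)·0.032319 = 0.20886 g/L.

0.209 g/L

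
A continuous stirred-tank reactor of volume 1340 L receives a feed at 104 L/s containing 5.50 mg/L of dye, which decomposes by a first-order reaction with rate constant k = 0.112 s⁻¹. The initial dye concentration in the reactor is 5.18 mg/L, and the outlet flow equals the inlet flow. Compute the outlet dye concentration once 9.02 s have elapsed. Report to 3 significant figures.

2.78 mg/L

Species balance: V dC/dt = Q C_in − Q C − k V C.
This is linear with rate a = Q/V + k = 0.18961 s⁻¹.
C_ss = Q C_in/(Q + kV) = 2.2513 mg/L; C(t) = C_ss + (C₀ − C_ss) e^(−a t).
C(9.02) = 2.2513 + (2.9287)·e^(−0.18961·9.02) = 2.2513 + (2.9287)·0.18081 = 2.7808 mg/L.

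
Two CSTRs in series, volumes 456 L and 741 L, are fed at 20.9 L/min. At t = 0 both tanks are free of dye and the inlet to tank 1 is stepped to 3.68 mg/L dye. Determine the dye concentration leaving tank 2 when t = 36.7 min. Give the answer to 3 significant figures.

1.38 mg/L

Time constants: τᵢ = Vᵢ/Q for each well-mixed tank.
τ₁ = 456/20.9 = 21.818 min; τ₂ = 741/20.9 = 35.455 min.
Tank 1: C₁ = C_in(1 − e^(−t/τ₁)). Tank 2 (τ₁ ≠ τ₂): C₂ = C_in[1 − (τ₁ e^(−t/τ₁) − τ₂ e^(−t/τ₂))/(τ₁ − τ₂)].
At t = 36.7: e^(−t/τ₁) = 0.18599, e^(−t/τ₂) = 0.35518.
C₂ = 3.68·[1 − (21.818·0.18599 − 35.455·0.35518)/(-13.636)] = 3.68·0.37411 = 1.3767 mg/L.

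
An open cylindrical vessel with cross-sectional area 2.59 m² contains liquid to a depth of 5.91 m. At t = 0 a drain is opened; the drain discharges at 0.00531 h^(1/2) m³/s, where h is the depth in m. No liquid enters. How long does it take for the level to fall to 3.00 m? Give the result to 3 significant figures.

682 s

Volume balance on the tank: A dh/dt = −0.00531 √h.
Separate and integrate: 2(√h − √h₀) = −(0.00531/A) t.
t = 2A(√h₀ − √h)/0.00531 = 2·2.59·(√5.91 − √3.00)/0.00531
  = 5.1800 × (2.4310 − 1.7321) / 0.00531 = 681.89 s.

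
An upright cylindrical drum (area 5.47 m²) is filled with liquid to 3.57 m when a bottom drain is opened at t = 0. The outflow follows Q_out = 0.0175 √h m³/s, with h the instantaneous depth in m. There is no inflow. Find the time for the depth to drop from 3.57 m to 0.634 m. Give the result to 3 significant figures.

683 s

Unsteady balance on liquid volume: A dh/dt = −0.0175 √h.
∫ h^(−1/2) dh = −(0.0175/A) ∫ dt, giving 2√h = 2√h₀ − (0.0175/A) t.
t = 2A(√h₀ − √h)/0.0175 = 2·5.47·(√3.57 − √0.634)/0.0175
  = 10.940 × (1.8894 − 0.79624) / 0.0175 = 683.41 s.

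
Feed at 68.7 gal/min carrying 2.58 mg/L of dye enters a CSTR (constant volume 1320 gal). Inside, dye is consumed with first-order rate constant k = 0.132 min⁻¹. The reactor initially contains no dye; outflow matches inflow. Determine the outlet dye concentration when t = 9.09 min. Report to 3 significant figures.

0.593 mg/L

Species balance: V dC/dt = Q C_in − Q C − k V C.
dC/dt = (Q/V) C_in − (Q/V + k) C; effective rate a = Q/V + k = 0.052045 + 0.132 = 0.18405 min⁻¹.
C_ss = Q C_in/(Q + kV) = 0.72959 mg/L; C(t) = C_ss + (C₀ − C_ss) e^(−a t).
C(9.09) = 0.72959 + (-0.72959)·e^(−0.18405·9.09) = 0.72959 + (-0.72959)·0.18769 = 0.59265 mg/L.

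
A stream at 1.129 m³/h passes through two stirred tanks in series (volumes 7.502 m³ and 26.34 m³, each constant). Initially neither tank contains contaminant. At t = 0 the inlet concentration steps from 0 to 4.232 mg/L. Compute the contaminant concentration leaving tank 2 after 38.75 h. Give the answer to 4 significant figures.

Time constants: τᵢ = Vᵢ/Q for each well-mixed tank.
τ₁ = 7.502/1.129 = 6.64482 h; τ₂ = 26.34/1.129 = 23.3304 h.
Solving the cascade with C₁(0)=C₂(0)=0 gives C₂(t) = C_in[1 − (τ₁ e^(−t/τ₁) − τ₂ e^(−t/τ₂))/(τ₁ − τ₂)].
At t = 38.75: e^(−t/τ₁) = 0.00293335, e^(−t/τ₂) = 0.189963.
C₂ = 4.232·[1 − (6.64482·0.00293335 − 23.3304·0.189963)/(-16.6856)] = 4.232·0.735554 = 3.11287 mg/L.

3.113 mg/L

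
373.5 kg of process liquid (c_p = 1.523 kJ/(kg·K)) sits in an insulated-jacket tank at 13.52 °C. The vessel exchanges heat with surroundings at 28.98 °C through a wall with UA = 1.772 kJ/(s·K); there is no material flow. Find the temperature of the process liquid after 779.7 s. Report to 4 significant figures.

27.62 °C

Lumped-capacitance energy balance: M c_p dT/dt = UA(T_amb − T).
dT/dt = (T_ss − T)/τ with T_ss = T_amb = 28.9800 °C, τ = M c_p/UA = 373.5·1.523/1.772 = 321.016 s.
T approaches T_ss exponentially: T(t) = T_ss + (T₀ − T_ss) e^(−t/τ).
T(779.7) = 28.9800 + (-15.4600)·0.0881381 = 27.6174 °C.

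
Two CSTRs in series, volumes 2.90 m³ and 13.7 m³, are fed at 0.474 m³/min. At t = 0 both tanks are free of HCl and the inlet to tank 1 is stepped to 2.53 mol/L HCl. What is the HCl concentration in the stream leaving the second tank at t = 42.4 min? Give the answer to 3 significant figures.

Time constants: τᵢ = Vᵢ/Q for each well-mixed tank.
τ₁ = 2.90/0.474 = 6.1181 min; τ₂ = 13.7/0.474 = 28.903 min.
Solving the cascade with C₁(0)=C₂(0)=0 gives C₂(t) = C_in[1 − (τ₁ e^(−t/τ₁) − τ₂ e^(−t/τ₂))/(τ₁ − τ₂)].
At t = 42.4: e^(−t/τ₁) = 0.00097780, e^(−t/τ₂) = 0.23062.
C₂ = 2.53·[1 − (6.1181·0.00097780 − 28.903·0.23062)/(-22.785)] = 2.53·0.70772 = 1.7905 mol/L.

1.79 mol/L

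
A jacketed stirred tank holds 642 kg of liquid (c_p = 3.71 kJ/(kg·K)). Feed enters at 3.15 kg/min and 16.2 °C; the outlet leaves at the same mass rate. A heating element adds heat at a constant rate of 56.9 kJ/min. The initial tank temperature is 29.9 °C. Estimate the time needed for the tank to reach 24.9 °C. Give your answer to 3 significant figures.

M c_p dT/dt = ṁ c_p (T_in − T) + Q̇.
τ = M/ṁ = 203.81 min; T_ss = T_in + Q̇/(ṁ c_p) = 21.069 °C.
T(t) = T_ss + (T₀ − T_ss) e^(−t/τ). Set T = 24.9:
e^(−t/τ) = (24.9 − 21.069)/(29.9 − 21.069) = 0.43382
t = −203.81 · ln(0.43382) = 170.21 min.

170 min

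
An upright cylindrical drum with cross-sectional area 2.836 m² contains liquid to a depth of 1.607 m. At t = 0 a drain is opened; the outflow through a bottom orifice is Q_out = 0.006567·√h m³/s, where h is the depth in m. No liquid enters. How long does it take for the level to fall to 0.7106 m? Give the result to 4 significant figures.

366.8 s

A dh/dt = −Q_out = −0.006567 √h.
Separate and integrate: 2(√h − √h₀) = −(0.006567/A) t.
t = 2A(√h₀ − √h)/0.006567 = 2·2.836·(√1.607 − √0.7106)/0.006567
  = 5.67200 × (1.26768 − 0.842971) / 0.006567 = 366.822 s.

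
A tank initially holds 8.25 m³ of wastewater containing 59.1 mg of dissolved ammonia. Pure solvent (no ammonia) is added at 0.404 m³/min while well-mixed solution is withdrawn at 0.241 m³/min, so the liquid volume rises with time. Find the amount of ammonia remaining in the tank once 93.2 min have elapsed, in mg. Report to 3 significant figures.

Let m(t) be the amount of ammonia. Volume: V(t) = V₀ + (Q_in − Q_out) t = 8.25 + 0.16300 t; V(93.2) = 23.442 m³.
No ammonia enters, so dm/dt = −Q_out · (m/V).
Separate: dm/m = −Q_out dt/V(t) ⇒ ln(m/m₀) = −(Q_out/(Q_in−Q_out)) ln(V/V₀).
m = m₀ (V₀/V)^(Q_out/(Q_in−Q_out)) = 59.1 × (8.25/23.442)^(1.4785) = 12.619 mg.

12.6 mg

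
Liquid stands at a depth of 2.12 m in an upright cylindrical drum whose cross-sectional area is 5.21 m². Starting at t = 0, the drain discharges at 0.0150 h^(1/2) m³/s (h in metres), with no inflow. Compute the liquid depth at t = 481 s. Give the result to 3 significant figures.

0.583 m

Volume balance on the tank: A dh/dt = −0.0150 √h.
This is separable: 2 d(√h)/dt = −0.0150/A, so √h = √h₀ − (0.0150/(2A)) t.
√h = √2.12 − 0.0150·481/(2·5.21) = 1.4560 − 0.69242 = 0.76360.
h = 0.76360² = 0.58309 m.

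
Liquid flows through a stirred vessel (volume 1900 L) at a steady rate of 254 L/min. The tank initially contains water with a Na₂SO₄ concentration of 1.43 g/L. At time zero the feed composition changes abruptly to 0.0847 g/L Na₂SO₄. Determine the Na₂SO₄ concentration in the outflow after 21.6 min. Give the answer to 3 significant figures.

0.160 g/L

Accumulation = in − out for the solute gives V dC/dt = Q(C_in − C).
Time constant τ = V/Q = 1900/254 = 7.4803 min.
Solution: C(t) = C_in + (C₀ − C_in) e^(−t/τ).
C(21.6) = 0.0847 + (1.43 − 0.0847)·e^(−21.6/7.4803) = 0.0847 + (1.3453)·0.055711 = 0.15965 g/L.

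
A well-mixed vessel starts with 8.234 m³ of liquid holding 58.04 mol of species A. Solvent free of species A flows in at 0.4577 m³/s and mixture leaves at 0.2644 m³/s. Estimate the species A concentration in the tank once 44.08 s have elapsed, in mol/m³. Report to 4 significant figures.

1.311 mol/m³

Total volume: dV/dt = Q_in − Q_out = 0.193300 m³/s, so V(t) = 8.234 + 0.193300 t and V(44.08) = 16.7547 m³.
No species A enters, so dm/dt = −Q_out · (m/V).
Separate: dm/m = −Q_out dt/V(t) ⇒ ln(m/m₀) = −(Q_out/(Q_in−Q_out)) ln(V/V₀).
m = m₀ (V₀/V)^(Q_out/(Q_in−Q_out)) = 58.04 × (8.234/16.7547)^(1.36782) = 21.9644 mol.
C = m/V = 21.9644/16.7547 = 1.31095 mol/m³.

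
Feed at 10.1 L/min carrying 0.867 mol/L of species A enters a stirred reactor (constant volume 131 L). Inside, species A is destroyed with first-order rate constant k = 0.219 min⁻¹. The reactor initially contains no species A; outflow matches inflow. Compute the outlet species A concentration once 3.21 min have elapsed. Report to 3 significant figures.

Species balance: V dC/dt = Q C_in − Q C − k V C.
This is linear with rate a = Q/V + k = 0.29610 min⁻¹.
C_ss = Q C_in/(Q + kV) = 0.22575 mol/L; C(t) = C_ss + (C₀ − C_ss) e^(−a t).
C(3.21) = 0.22575 + (-0.22575)·e^(−0.29610·3.21) = 0.22575 + (-0.22575)·0.38656 = 0.13849 mol/L.

0.138 mol/L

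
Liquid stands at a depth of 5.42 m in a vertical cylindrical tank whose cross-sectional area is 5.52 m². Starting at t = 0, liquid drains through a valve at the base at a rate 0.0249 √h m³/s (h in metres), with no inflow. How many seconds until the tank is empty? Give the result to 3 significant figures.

1030 s

Accumulation of liquid (constant cross-section A): A dh/dt = −0.0249 √h.
Separate and integrate: 2(√h − √h₀) = −(0.0249/A) t.
Set h = 0: 2√h₀ = (0.0249/A) t_empty ⇒ t_empty = 2A√h₀/0.0249.
t_empty = 2·5.52·√5.42/0.0249 = 11.040·2.3281/0.0249 = 1032.2 s.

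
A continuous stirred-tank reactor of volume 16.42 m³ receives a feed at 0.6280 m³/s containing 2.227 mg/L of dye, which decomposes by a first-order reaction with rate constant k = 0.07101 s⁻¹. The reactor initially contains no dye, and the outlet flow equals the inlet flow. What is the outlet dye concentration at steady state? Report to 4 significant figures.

V dC/dt = Q(C_in − C) − k V C.
At steady state: 0 = Q C_in − (Q + kV) C_ss, so C_ss = Q C_in/(Q + kV).
C_ss = 0.6280·2.227/(0.6280 + 0.07101·16.42) = 1.39856/1.79398 = 0.779581 mg/L.

0.7796 mg/L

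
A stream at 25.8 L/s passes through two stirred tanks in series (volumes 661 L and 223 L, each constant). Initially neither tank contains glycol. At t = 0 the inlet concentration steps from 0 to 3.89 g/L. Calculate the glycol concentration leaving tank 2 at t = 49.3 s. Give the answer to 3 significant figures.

Each tank obeys Vᵢ dCᵢ/dt = Q(Cᵢ₋₁ − Cᵢ), so τᵢ = Vᵢ/Q.
τ₁ = 661/25.8 = 25.620 s; τ₂ = 223/25.8 = 8.6434 s.
Solving the cascade with C₁(0)=C₂(0)=0 gives C₂(t) = C_in[1 − (τ₁ e^(−t/τ₁) − τ₂ e^(−t/τ₂))/(τ₁ − τ₂)].
At t = 49.3: e^(−t/τ₁) = 0.14598, e^(−t/τ₂) = 0.0033334.
C₂ = 3.89·[1 − (25.620·0.14598 − 8.6434·0.0033334)/(16.977)] = 3.89·0.78139 = 3.0396 g/L.

3.04 g/L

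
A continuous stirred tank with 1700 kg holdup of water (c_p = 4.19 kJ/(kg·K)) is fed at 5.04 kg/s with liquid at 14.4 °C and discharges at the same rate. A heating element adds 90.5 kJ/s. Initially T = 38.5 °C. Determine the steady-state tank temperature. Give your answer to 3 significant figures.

18.7 °C

M c_p dT/dt = ṁ c_p (T_in − T) + Q̇.
At steady state dT/dt = 0 ⇒ T_ss = T_in + Q̇/(ṁ c_p) = 14.4 + 90.5/(5.04·4.19) = 18.686 °C.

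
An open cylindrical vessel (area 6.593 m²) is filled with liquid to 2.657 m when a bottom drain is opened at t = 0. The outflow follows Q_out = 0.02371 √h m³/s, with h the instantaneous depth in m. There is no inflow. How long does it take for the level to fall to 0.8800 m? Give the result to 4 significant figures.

384.8 s

Mass balance (ρ constant): A dh/dt = −0.02371 √h.
∫ h^(−1/2) dh = −(0.02371/A) ∫ dt, giving 2√h = 2√h₀ − (0.02371/A) t.
t = 2A(√h₀ − √h)/0.02371 = 2·6.593·(√2.657 − √0.8800)/0.02371
  = 13.1860 × (1.63003 − 0.938083) / 0.02371 = 384.817 s.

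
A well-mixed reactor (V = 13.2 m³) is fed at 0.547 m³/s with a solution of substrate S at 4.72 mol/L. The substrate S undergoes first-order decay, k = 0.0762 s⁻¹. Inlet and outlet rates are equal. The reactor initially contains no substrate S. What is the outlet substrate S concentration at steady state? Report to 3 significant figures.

1.66 mol/L

Accumulation = in − out − consumed: V dC/dt = Q C_in − Q C − k V C.
Steady state (dC/dt = 0): C_ss = Q C_in/(Q + kV) = C_in/(1 + kV/Q).
C_ss = 0.547·4.72/(0.547 + 0.0762·13.2) = 2.5818/1.5528 = 1.6627 mol/L.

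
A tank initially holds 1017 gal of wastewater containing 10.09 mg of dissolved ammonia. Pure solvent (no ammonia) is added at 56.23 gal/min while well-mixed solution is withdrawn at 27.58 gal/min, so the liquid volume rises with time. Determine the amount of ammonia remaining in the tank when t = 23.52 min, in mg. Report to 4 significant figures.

6.185 mg

Let m(t) be the amount of ammonia. Volume: V(t) = V₀ + (Q_in − Q_out) t = 1017 + 28.6500 t; V(23.52) = 1690.85 gal.
Solute balance: dm/dt = 0 − Q_out C = −Q_out m/V(t).
dm/m = −Q_out dt/(V₀ + 28.6500 t); integrating gives ln(m/m₀) = −(Q_out/(Q_in−Q_out)) ln(V/V₀).
m = m₀ (V₀/V)^(Q_out/(Q_in−Q_out)) = 10.09 × (1017/1690.85)^(0.962653) = 6.18519 mg.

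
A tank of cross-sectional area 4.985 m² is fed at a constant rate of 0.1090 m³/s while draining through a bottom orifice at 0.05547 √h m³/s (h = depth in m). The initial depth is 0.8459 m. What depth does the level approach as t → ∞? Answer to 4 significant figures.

Unsteady balance on liquid volume: A dh/dt = Q_in − 0.05547 √h. At steady state dh/dt = 0:
Q_in = 0.05547 √h_ss ⇒ √h_ss = 0.1090/0.05547 = 1.96503.
h_ss = 1.96503² = 3.86133 m. (Since h₀ = 0.8459 m < h_ss, the level will rise toward this value.)

3.861 m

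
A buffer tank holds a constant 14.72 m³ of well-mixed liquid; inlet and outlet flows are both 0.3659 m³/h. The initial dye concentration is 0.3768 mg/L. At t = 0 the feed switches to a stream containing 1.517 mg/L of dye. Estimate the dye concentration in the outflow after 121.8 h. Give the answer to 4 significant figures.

1.462 mg/L

Unsteady species balance (constant V, well mixed): V dC/dt = Q(C_in − C).
Time constant τ = V/Q = 14.72/0.3659 = 40.2296 h.
Solution: C(t) = C_in + (C₀ − C_in) e^(−t/τ).
C(121.8) = 1.517 + (0.3768 − 1.517)·e^(−121.8/40.2296) = 1.517 + (-1.14020)·0.0484306 = 1.46178 mg/L.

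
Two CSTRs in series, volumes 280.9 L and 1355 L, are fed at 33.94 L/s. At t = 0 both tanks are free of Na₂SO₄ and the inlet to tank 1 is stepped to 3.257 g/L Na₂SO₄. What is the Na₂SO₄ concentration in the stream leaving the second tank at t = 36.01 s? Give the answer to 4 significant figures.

1.601 g/L

Time constants: τᵢ = Vᵢ/Q for each well-mixed tank.
τ₁ = 280.9/33.94 = 8.27637 s; τ₂ = 1355/33.94 = 39.9234 s.
Tank 1: C₁ = C_in(1 − e^(−t/τ₁)). Tank 2 (τ₁ ≠ τ₂): C₂ = C_in[1 − (τ₁ e^(−t/τ₁) − τ₂ e^(−t/τ₂))/(τ₁ − τ₂)].
At t = 36.01: e^(−t/τ₁) = 0.0128947, e^(−t/τ₂) = 0.405766.
C₂ = 3.257·[1 − (8.27637·0.0128947 − 39.9234·0.405766)/(-31.6470)] = 3.257·0.491489 = 1.60078 g/L.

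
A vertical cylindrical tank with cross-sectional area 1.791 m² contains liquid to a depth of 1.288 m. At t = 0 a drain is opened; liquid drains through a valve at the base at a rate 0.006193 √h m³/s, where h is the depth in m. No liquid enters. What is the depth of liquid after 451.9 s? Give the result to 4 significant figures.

Accumulation of liquid (constant cross-section A): A dh/dt = −0.006193 √h.
Separate and integrate: 2(√h − √h₀) = −(0.006193/A) t.
√h = √1.288 − 0.006193·451.9/(2·1.791) = 1.13490 − 0.781300 = 0.353601.
h = 0.353601² = 0.125034 m.

0.1250 m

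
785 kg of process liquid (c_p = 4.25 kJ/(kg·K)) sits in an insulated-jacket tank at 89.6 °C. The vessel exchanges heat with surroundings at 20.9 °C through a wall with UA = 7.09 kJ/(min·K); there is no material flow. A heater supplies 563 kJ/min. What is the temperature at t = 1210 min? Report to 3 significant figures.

First-law balance (no shaft work): M c_p dT/dt = −UA(T − T_amb) + Q̇.
dT/dt = (T_ss − T)/τ with T_ss = T_amb + Q̇/UA = 20.9 + 563/7.09 = 100.31 °C, τ = M c_p/UA = 785·4.25/7.09 = 470.56 min.
T approaches T_ss exponentially: T(t) = T_ss + (T₀ − T_ss) e^(−t/τ).
T(1210) = 100.31 + (-10.708)·0.076427 = 99.489 °C.

99.5 °C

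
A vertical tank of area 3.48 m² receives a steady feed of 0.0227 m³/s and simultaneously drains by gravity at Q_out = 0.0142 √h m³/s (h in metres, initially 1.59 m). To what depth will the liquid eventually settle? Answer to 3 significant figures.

A dh/dt = Q_in − 0.0142 √h. Steady state requires inflow = outflow:
Q_in = 0.0142 √h_ss ⇒ √h_ss = 0.0227/0.0142 = 1.5986.
h_ss = 1.5986² = 2.5555 m. (Since h₀ = 1.59 m < h_ss, the level will rise toward this value.)

2.56 m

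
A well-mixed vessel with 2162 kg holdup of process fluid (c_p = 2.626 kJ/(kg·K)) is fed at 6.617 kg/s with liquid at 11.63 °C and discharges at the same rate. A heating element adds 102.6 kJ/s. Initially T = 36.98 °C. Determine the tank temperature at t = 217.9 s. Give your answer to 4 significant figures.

27.52 °C

Heat balance on the well-mixed liquid: M c_p dT/dt = ṁ c_p (T_in − T) + 102.6.
τ = M/ṁ = 326.734 s; T_ss = T_in + Q̇/(ṁ c_p) = 11.63 + 102.6/(6.617·2.626) = 17.5346 °C.
Solution: T(t) = T_ss + (T₀ − T_ss) e^(−t/τ).
T(217.9) = 17.5346 + (19.4454)·e^(−217.9/326.734) = 17.5346 + (19.4454)·0.513296 = 27.5158 °C.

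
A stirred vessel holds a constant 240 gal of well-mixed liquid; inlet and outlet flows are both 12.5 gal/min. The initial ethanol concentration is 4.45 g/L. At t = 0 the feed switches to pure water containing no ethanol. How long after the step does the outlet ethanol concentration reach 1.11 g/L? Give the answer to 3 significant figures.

26.7 min

Species balance: V dC/dt = Q(C_in − C) ⇒ τ = V/Q = 19.200 min.
C(t) = C_in + (C₀ − C_in) e^(−t/τ). Set C = 1.11 and solve for t:
e^(−t/τ) = (C − C_in)/(C₀ − C_in) = (1.11 − 0)/(4.45 − 0) = 0.24944
t = −τ ln(…) = 19.200 × 1.3885 = 26.660 min.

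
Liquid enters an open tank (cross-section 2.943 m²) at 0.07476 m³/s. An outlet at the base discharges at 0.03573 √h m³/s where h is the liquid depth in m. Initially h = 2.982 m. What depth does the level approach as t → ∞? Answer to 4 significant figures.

4.378 m

A dh/dt = Q_in − 0.03573 √h. Steady state requires inflow = outflow:
Q_in = 0.03573 √h_ss ⇒ √h_ss = 0.07476/0.03573 = 2.09236.
h_ss = 2.09236² = 4.37797 m. (Since h₀ = 2.982 m < h_ss, the level will rise toward this value.)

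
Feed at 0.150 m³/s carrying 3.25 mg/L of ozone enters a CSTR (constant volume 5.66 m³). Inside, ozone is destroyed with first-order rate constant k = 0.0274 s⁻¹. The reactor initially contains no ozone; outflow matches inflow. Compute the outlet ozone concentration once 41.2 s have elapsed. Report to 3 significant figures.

V dC/dt = Q(C_in − C) − k V C.
This is linear with rate a = Q/V + k = 0.053902 s⁻¹.
C_ss = Q C_in/(Q + kV) = 1.5979 mg/L; C(t) = C_ss + (C₀ − C_ss) e^(−a t).
C(41.2) = 1.5979 + (-1.5979)·e^(−0.053902·41.2) = 1.5979 + (-1.5979)·0.10853 = 1.4245 mg/L.

1.42 mg/L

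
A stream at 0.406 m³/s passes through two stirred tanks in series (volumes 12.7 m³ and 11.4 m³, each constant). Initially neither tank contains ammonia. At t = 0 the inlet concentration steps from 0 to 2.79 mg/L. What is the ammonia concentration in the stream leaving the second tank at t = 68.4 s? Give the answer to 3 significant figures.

Time constants: τᵢ = Vᵢ/Q for each well-mixed tank.
τ₁ = 12.7/0.406 = 31.281 s; τ₂ = 11.4/0.406 = 28.079 s.
Solving the cascade with C₁(0)=C₂(0)=0 gives C₂(t) = C_in[1 − (τ₁ e^(−t/τ₁) − τ₂ e^(−t/τ₂))/(τ₁ − τ₂)].
At t = 68.4: e^(−t/τ₁) = 0.11229, e^(−t/τ₂) = 0.087510.
C₂ = 2.79·[1 − (31.281·0.11229 − 28.079·0.087510)/(3.2020)] = 2.79·0.67038 = 1.8704 mg/L.

1.87 mg/L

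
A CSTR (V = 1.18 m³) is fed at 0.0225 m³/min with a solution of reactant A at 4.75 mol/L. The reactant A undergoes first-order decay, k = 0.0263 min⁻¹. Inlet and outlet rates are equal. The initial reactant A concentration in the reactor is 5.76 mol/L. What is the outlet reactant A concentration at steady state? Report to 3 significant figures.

Accumulation = in − out − consumed: V dC/dt = Q C_in − Q C − k V C.
At steady state: 0 = Q C_in − (Q + kV) C_ss, so C_ss = Q C_in/(Q + kV).
C_ss = 0.0225·4.75/(0.0225 + 0.0263·1.18) = 0.10687/0.053534 = 1.9964 mol/L.

2.00 mol/L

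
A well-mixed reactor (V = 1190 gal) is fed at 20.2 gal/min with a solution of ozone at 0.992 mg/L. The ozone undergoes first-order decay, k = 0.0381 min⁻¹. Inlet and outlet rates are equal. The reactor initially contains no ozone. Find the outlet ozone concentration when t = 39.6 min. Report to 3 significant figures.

V dC/dt = Q(C_in − C) − k V C.
This is linear with rate a = Q/V + k = 0.055075 min⁻¹.
C_ss = Q C_in/(Q + kV) = 0.30575 mg/L; C(t) = C_ss + (C₀ − C_ss) e^(−a t).
C(39.6) = 0.30575 + (-0.30575)·e^(−0.055075·39.6) = 0.30575 + (-0.30575)·0.11293 = 0.27122 mg/L.

0.271 mg/L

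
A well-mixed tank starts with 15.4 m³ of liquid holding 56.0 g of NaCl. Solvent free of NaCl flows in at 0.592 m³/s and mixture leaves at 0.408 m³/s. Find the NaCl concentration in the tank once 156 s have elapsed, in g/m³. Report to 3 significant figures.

Let m(t) be the amount of NaCl. Volume: V(t) = V₀ + (Q_in − Q_out) t = 15.4 + 0.18400 t; V(156) = 44.104 m³.
Species balance (pure solvent in): dm/dt = −Q_out · m/V(t).
Separate: dm/m = −Q_out dt/V(t) ⇒ ln(m/m₀) = −(Q_out/(Q_in−Q_out)) ln(V/V₀).
m = m₀ (V₀/V)^(Q_out/(Q_in−Q_out)) = 56.0 × (15.4/44.104)^(2.2174) = 5.4317 g.
C = m/V = 5.4317/44.104 = 0.12316 g/m³.

0.123 g/m³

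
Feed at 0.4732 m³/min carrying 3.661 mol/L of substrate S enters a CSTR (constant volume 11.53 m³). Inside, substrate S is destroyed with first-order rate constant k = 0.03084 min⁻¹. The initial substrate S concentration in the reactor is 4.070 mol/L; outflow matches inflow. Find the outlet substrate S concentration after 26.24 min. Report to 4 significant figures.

2.391 mol/L

V dC/dt = Q(C_in − C) − k V C.
This is linear with rate a = Q/V + k = 0.0718808 min⁻¹.
C_ss = Q C_in/(Q + kV) = 2.09027 mol/L; C(t) = C_ss + (C₀ − C_ss) e^(−a t).
C(26.24) = 2.09027 + (1.97973)·e^(−0.0718808·26.24) = 2.09027 + (1.97973)·0.151654 = 2.39051 mol/L.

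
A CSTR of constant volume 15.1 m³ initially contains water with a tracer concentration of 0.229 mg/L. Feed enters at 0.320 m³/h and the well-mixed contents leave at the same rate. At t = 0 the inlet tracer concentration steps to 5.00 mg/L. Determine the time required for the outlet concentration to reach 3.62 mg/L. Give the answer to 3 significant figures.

58.5 h

Species balance: V dC/dt = Q(C_in − C) ⇒ τ = V/Q = 47.188 h.
C(t) = C_in + (C₀ − C_in) e^(−t/τ). Set C = 3.62 and solve for t:
e^(−t/τ) = (C − C_in)/(C₀ − C_in) = (3.62 − 5.00)/(0.229 − 5.00) = 0.28925
t = −τ ln(…) = 47.188 × 1.2405 = 58.535 h.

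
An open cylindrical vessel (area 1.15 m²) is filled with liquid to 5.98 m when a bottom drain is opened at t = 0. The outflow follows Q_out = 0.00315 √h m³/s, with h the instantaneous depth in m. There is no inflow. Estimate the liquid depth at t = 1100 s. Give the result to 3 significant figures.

0.881 m

Mass balance (ρ constant): A dh/dt = −0.00315 √h.
∫ h^(−1/2) dh = −(0.00315/A) ∫ dt, giving 2√h = 2√h₀ − (0.00315/A) t.
√h = √5.98 − 0.00315·1100/(2·1.15) = 2.4454 − 1.5065 = 0.93888.
h = 0.93888² = 0.88150 m.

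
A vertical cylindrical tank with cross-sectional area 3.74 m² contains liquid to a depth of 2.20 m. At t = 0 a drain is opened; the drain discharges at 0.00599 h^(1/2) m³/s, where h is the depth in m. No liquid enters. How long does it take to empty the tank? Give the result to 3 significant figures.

With no inflow, A dh/dt = −0.00599 √h.
Separate and integrate: 2(√h − √h₀) = −(0.00599/A) t.
Tank is empty when √h = 0: t_empty = 2A√h₀/0.00599.
t_empty = 2·3.74·√2.20/0.00599 = 7.4800·1.4832/0.00599 = 1852.2 s.

1850 s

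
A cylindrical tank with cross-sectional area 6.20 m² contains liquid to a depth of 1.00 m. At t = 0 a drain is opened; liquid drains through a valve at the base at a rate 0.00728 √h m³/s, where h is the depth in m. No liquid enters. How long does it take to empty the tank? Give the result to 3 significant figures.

1700 s

A dh/dt = −Q_out = −0.00728 √h.
Separate and integrate: 2(√h − √h₀) = −(0.00728/A) t.
Set h = 0: 2√h₀ = (0.00728/A) t_empty ⇒ t_empty = 2A√h₀/0.00728.
t_empty = 2·6.20·√1.00/0.00728 = 12.400·1.0000/0.00728 = 1703.3 s.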